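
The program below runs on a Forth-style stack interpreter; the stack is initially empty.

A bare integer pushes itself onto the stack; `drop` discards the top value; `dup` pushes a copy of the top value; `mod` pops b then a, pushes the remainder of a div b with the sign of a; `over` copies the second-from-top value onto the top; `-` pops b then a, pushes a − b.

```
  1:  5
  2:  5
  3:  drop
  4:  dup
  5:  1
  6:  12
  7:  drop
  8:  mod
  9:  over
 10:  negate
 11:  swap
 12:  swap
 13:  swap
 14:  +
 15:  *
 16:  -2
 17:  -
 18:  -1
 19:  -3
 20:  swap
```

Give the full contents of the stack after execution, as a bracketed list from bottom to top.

5      → [5]
5      → [5, 5]
drop   → [5]
dup    → [5, 5]
1      → [5, 5, 1]
12     → [5, 5, 1, 12]
drop   → [5, 5, 1]
mod    → [5, 0]
over   → [5, 0, 5]
negate → [5, 0, -5]
swap   → [5, -5, 0]
swap   → [5, 0, -5]
swap   → [5, -5, 0]
+      → [5, -5]
*      → [-25]
-2     → [-25, -2]
-      → [-23]
-1     → [-23, -1]
-3     → [-23, -1, -3]
swap   → [-23, -3, -1]

[-23, -3, -1]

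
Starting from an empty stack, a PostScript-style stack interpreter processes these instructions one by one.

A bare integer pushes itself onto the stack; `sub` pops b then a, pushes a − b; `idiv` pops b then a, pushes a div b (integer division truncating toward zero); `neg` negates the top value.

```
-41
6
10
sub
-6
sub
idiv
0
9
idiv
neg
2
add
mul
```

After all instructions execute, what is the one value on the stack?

-40

-41  -> [-41]
6    -> [-41, 6]
10   -> [-41, 6, 10]
sub  -> [-41, -4]
-6   -> [-41, -4, -6]
sub  -> [-41, 2]
idiv -> [-20]
0    -> [-20, 0]
9    -> [-20, 0, 9]
idiv -> [-20, 0]
neg  -> [-20, 0]
2    -> [-20, 0, 2]
add  -> [-20, 2]
mul  -> [-40]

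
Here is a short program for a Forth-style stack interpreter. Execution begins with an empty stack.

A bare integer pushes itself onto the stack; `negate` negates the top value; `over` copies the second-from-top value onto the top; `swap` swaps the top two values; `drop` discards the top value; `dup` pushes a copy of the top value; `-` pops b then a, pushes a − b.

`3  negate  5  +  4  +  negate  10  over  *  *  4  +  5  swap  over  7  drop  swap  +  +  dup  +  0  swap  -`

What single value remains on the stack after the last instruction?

3       [3]
negate  [-3]
5       [-3, 5]
+       [2]
4       [2, 4]
+       [6]
negate  [-6]
10      [-6, 10]
over    [-6, 10, -6]
*       [-6, -60]
*       [360]
4       [360, 4]
+       [364]
5       [364, 5]
swap    [5, 364]
over    [5, 364, 5]
7       [5, 364, 5, 7]
drop    [5, 364, 5]
swap    [5, 5, 364]
+       [5, 369]
+       [374]
dup     [374, 374]
+       [748]
0       [748, 0]
swap    [0, 748]
-       [-748]

-748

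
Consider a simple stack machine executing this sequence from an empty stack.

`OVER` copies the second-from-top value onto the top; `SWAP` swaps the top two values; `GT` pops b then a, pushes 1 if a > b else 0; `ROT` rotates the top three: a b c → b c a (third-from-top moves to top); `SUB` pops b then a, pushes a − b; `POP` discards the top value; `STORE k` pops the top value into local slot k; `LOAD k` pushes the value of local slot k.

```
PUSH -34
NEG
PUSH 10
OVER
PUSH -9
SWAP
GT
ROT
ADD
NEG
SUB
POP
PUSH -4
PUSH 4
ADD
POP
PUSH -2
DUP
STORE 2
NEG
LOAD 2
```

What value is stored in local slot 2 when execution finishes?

PUSH -34  [-34]
NEG       [34]
PUSH 10   [34, 10]
OVER      [34, 10, 34]
PUSH -9   [34, 10, 34, -9]
SWAP      [34, 10, -9, 34]
GT        [34, 10, 0]
ROT       [10, 0, 34]
ADD       [10, 34]
NEG       [10, -34]
SUB       [44]
POP       []
PUSH -4   [-4]
PUSH 4    [-4, 4]
ADD       [0]
POP       []
PUSH -2   [-2]
DUP       [-2, -2]
STORE 2   [-2]
NEG       [2]
LOAD 2    [2, -2]

-2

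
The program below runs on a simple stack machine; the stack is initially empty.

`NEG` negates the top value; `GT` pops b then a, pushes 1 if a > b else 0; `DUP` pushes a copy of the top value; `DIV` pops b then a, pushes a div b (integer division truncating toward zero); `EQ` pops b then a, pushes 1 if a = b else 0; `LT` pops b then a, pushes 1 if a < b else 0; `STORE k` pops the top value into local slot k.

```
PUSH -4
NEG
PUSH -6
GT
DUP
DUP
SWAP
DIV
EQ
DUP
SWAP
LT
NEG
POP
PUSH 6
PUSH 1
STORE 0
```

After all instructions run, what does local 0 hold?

1

PUSH -4 → [-4]
NEG     → [4]
PUSH -6 → [4, -6]
GT      → [1]
DUP     → [1, 1]
DUP     → [1, 1, 1]
SWAP    → [1, 1, 1]
DIV     → [1, 1]
EQ      → [1]
DUP     → [1, 1]
SWAP    → [1, 1]
LT      → [0]
NEG     → [0]
POP     → []
PUSH 6  → [6]
PUSH 1  → [6, 1]
STORE 0 → [6]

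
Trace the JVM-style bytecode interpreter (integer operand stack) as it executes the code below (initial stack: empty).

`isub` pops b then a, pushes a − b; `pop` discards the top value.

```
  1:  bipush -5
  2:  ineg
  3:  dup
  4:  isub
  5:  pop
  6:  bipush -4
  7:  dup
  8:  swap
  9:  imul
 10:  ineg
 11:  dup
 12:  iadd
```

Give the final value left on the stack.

bipush -5 : -5
ineg      : 5
dup       : 5 5
isub      : 0
pop       : (empty)
bipush -4 : -4
dup       : -4 -4
swap      : -4 -4
imul      : 16
ineg      : -16
dup       : -16 -16
iadd      : -32

-32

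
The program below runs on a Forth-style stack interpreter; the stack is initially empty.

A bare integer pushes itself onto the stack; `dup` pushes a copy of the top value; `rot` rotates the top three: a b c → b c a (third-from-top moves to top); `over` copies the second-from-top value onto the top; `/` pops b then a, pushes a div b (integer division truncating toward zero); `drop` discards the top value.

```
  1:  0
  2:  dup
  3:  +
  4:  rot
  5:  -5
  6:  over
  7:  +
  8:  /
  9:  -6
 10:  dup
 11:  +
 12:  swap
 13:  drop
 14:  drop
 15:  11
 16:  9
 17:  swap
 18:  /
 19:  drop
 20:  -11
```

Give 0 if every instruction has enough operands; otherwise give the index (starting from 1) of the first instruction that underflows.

0   -> [0]
dup -> [0, 0]
+   -> [0]
rot  — needs 3 operands, stack has 1 → underflow

4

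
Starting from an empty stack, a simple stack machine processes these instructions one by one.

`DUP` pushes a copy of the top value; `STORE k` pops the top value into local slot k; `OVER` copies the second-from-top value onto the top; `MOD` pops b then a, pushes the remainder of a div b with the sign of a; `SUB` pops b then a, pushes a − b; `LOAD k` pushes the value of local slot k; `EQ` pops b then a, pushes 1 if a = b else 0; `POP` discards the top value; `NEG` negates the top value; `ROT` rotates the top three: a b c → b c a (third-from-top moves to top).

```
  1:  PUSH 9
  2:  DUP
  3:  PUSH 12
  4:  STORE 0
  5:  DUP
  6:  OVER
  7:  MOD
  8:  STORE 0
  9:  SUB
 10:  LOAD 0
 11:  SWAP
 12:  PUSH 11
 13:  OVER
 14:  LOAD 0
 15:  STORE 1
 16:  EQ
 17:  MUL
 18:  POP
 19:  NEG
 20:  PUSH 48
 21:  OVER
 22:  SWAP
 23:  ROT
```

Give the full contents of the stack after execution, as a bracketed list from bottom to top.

PUSH 9  -> 9
DUP     -> 9 9
PUSH 12 -> 9 9 12
STORE 0 -> 9 9
DUP     -> 9 9 9
OVER    -> 9 9 9 9
MOD     -> 9 9 0
STORE 0 -> 9 9
SUB     -> 0
LOAD 0  -> 0 0
SWAP    -> 0 0
PUSH 11 -> 0 0 11
OVER    -> 0 0 11 0
LOAD 0  -> 0 0 11 0 0
STORE 1 -> 0 0 11 0
EQ      -> 0 0 0
MUL     -> 0 0
POP     -> 0
NEG     -> 0
PUSH 48 -> 0 48
OVER    -> 0 48 0
SWAP    -> 0 0 48
ROT     -> 0 48 0

[0, 48, 0]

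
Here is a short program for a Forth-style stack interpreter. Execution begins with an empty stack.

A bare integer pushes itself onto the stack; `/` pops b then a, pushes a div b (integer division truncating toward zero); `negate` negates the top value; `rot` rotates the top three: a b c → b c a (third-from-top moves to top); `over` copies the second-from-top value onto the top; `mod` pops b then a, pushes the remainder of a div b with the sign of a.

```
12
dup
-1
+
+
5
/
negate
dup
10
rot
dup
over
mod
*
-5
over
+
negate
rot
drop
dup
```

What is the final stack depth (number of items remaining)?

4

12      [12]
dup     [12, 12]
-1      [12, 12, -1]
+       [12, 11]
+       [23]
5       [23, 5]
/       [4]
negate  [-4]
dup     [-4, -4]
10      [-4, -4, 10]
rot     [-4, 10, -4]
dup     [-4, 10, -4, -4]
over    [-4, 10, -4, -4, -4]
mod     [-4, 10, -4, 0]
*       [-4, 10, 0]
-5      [-4, 10, 0, -5]
over    [-4, 10, 0, -5, 0]
+       [-4, 10, 0, -5]
negate  [-4, 10, 0, 5]
rot     [-4, 0, 5, 10]
drop    [-4, 0, 5]
dup     [-4, 0, 5, 5]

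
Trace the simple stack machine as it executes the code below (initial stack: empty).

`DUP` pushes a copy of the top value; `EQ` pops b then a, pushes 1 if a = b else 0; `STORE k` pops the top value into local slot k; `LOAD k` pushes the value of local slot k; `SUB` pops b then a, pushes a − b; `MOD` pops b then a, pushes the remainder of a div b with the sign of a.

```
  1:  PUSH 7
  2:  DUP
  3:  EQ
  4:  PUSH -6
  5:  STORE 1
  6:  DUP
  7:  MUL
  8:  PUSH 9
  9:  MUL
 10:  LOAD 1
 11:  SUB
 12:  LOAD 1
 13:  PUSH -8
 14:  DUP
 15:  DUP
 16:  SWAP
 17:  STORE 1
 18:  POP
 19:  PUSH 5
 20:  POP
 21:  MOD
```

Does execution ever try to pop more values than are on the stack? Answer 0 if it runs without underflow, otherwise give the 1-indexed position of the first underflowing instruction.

PUSH 7  → [7]
DUP     → [7, 7]
EQ      → [1]
PUSH -6 → [1, -6]
STORE 1 → [1]
DUP     → [1, 1]
MUL     → [1]
PUSH 9  → [1, 9]
MUL     → [9]
LOAD 1  → [9, -6]
SUB     → [15]
LOAD 1  → [15, -6]
PUSH -8 → [15, -6, -8]
DUP     → [15, -6, -8, -8]
DUP     → [15, -6, -8, -8, -8]
SWAP    → [15, -6, -8, -8, -8]
STORE 1 → [15, -6, -8, -8]
POP     → [15, -6, -8]
PUSH 5  → [15, -6, -8, 5]
POP     → [15, -6, -8]
MOD     → [15, -6]

0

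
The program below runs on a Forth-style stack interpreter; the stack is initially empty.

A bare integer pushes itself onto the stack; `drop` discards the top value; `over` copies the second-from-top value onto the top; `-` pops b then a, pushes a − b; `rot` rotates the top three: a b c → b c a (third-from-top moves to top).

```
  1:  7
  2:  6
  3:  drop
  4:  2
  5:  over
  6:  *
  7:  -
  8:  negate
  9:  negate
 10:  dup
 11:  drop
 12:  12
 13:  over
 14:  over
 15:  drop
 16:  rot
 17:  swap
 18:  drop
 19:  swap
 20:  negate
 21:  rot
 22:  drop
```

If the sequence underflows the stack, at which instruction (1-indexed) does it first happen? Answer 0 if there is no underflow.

21

7      → 7
6      → 7 6
drop   → 7
2      → 7 2
over   → 7 2 7
*      → 7 14
-      → -7
negate → 7
negate → -7
dup    → -7 -7
drop   → -7
12     → -7 12
over   → -7 12 -7
over   → -7 12 -7 12
drop   → -7 12 -7
rot    → 12 -7 -7
swap   → 12 -7 -7
drop   → 12 -7
swap   → -7 12
negate → -7 -12
rot  — needs 3 operands, stack has 2 → underflow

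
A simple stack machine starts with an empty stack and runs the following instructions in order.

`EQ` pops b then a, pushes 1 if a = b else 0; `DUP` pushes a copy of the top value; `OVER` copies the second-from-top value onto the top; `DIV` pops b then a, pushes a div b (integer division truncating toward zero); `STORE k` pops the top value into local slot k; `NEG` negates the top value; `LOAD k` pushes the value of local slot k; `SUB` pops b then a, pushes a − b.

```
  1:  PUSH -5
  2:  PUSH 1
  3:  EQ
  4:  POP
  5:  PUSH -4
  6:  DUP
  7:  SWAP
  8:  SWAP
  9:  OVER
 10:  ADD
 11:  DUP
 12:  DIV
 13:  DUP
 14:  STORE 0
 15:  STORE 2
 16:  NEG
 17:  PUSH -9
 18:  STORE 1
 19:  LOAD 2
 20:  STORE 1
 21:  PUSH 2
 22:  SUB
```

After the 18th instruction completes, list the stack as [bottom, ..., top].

PUSH -5 : -5
PUSH 1  : -5 1
EQ      : 0
POP     : (empty)
PUSH -4 : -4
DUP     : -4 -4
SWAP    : -4 -4
SWAP    : -4 -4
OVER    : -4 -4 -4
ADD     : -4 -8
DUP     : -4 -8 -8
DIV     : -4 1
DUP     : -4 1 1
STORE 0 : -4 1
STORE 2 : -4
NEG     : 4
PUSH -9 : 4 -9
STORE 1 : 4

[4]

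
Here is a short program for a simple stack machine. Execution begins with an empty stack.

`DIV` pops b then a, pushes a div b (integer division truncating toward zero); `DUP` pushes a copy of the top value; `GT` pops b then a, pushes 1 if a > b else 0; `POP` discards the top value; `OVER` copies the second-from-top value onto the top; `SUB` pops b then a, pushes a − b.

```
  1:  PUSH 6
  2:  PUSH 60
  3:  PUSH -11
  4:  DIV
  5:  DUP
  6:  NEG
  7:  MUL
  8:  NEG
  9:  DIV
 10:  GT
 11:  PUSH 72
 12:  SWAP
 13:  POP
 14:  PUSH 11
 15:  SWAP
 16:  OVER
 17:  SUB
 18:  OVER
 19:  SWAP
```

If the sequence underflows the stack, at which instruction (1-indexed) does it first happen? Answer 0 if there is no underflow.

PUSH 6   → [6]
PUSH 60  → [6, 60]
PUSH -11 → [6, 60, -11]
DIV      → [6, -5]
DUP      → [6, -5, -5]
NEG      → [6, -5, 5]
MUL      → [6, -25]
NEG      → [6, 25]
DIV      → [0]
GT  — needs 2 operands, stack has 1 → underflow

10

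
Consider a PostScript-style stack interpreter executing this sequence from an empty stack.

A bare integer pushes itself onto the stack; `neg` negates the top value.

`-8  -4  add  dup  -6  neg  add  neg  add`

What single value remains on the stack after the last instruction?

-8  → -8
-4  → -8 -4
add → -12
dup → -12 -12
-6  → -12 -12 -6
neg → -12 -12 6
add → -12 -6
neg → -12 6
add → -6

-6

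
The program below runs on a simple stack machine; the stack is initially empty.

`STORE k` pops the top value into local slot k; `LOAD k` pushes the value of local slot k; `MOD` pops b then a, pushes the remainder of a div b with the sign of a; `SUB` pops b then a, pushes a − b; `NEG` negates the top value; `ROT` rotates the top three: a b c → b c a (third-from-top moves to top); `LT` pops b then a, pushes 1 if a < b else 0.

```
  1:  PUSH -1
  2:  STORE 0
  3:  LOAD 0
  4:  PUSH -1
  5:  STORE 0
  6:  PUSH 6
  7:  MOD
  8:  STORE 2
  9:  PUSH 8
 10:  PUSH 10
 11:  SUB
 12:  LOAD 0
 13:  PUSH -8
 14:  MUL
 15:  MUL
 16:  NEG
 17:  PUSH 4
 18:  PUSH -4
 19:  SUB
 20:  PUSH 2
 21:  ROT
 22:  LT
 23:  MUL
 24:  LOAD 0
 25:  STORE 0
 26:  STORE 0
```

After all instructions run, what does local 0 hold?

8

PUSH -1 : -1
STORE 0 : (empty)
LOAD 0  : -1
PUSH -1 : -1 -1
STORE 0 : -1
PUSH 6  : -1 6
MOD     : -1
STORE 2 : (empty)
PUSH 8  : 8
PUSH 10 : 8 10
SUB     : -2
LOAD 0  : -2 -1
PUSH -8 : -2 -1 -8
MUL     : -2 8
MUL     : -16
NEG     : 16
PUSH 4  : 16 4
PUSH -4 : 16 4 -4
SUB     : 16 8
PUSH 2  : 16 8 2
ROT     : 8 2 16
LT      : 8 1
MUL     : 8
LOAD 0  : 8 -1
STORE 0 : 8
STORE 0 : (empty)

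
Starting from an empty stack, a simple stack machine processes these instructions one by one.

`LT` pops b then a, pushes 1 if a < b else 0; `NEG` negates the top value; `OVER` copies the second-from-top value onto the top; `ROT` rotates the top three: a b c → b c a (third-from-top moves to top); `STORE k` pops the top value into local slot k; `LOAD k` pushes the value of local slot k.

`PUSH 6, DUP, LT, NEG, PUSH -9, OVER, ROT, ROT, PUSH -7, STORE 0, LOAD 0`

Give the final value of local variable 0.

-7

PUSH 6   [6]
DUP      [6, 6]
LT       [0]
NEG      [0]
PUSH -9  [0, -9]
OVER     [0, -9, 0]
ROT      [-9, 0, 0]
ROT      [0, 0, -9]
PUSH -7  [0, 0, -9, -7]
STORE 0  [0, 0, -9]
LOAD 0   [0, 0, -9, -7]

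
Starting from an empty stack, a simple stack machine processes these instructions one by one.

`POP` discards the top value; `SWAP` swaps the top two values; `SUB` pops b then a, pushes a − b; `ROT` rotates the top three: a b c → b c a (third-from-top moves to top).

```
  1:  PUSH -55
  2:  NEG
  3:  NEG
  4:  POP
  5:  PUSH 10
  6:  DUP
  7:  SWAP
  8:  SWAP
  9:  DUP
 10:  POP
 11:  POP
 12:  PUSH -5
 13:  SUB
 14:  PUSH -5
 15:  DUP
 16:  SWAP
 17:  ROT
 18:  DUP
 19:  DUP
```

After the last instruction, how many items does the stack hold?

5

PUSH -55 -> [-55]
NEG      -> [55]
NEG      -> [-55]
POP      -> []
PUSH 10  -> [10]
DUP      -> [10, 10]
SWAP     -> [10, 10]
SWAP     -> [10, 10]
DUP      -> [10, 10, 10]
POP      -> [10, 10]
POP      -> [10]
PUSH -5  -> [10, -5]
SUB      -> [15]
PUSH -5  -> [15, -5]
DUP      -> [15, -5, -5]
SWAP     -> [15, -5, -5]
ROT      -> [-5, -5, 15]
DUP      -> [-5, -5, 15, 15]
DUP      -> [-5, -5, 15, 15, 15]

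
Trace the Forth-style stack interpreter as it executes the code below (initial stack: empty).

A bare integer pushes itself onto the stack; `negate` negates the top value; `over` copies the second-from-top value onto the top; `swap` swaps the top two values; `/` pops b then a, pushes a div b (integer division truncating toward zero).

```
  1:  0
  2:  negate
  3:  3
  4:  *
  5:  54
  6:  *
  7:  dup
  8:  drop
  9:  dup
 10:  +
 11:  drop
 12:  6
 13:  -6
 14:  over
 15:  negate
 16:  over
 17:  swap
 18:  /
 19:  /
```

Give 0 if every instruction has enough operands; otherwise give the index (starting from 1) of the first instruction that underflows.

0       [0]
negate  [0]
3       [0, 3]
*       [0]
54      [0, 54]
*       [0]
dup     [0, 0]
drop    [0]
dup     [0, 0]
+       [0]
drop    []
6       [6]
-6      [6, -6]
over    [6, -6, 6]
negate  [6, -6, -6]
over    [6, -6, -6, -6]
swap    [6, -6, -6, -6]
/       [6, -6, 1]
/       [6, -6]

0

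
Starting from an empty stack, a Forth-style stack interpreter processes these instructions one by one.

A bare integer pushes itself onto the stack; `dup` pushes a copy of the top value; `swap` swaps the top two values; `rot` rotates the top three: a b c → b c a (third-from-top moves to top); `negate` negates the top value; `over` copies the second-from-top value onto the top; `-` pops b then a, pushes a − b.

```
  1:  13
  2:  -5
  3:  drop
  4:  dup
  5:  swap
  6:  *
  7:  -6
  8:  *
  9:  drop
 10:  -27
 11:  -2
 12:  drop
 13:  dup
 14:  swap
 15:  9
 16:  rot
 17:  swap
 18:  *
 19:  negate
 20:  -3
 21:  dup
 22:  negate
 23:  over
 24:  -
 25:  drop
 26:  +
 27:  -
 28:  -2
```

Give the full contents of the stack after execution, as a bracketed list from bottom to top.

[-267, -2]

13     : 13
-5     : 13 -5
drop   : 13
dup    : 13 13
swap   : 13 13
*      : 169
-6     : 169 -6
*      : -1014
drop   : (empty)
-27    : -27
-2     : -27 -2
drop   : -27
dup    : -27 -27
swap   : -27 -27
9      : -27 -27 9
rot    : -27 9 -27
swap   : -27 -27 9
*      : -27 -243
negate : -27 243
-3     : -27 243 -3
dup    : -27 243 -3 -3
negate : -27 243 -3 3
over   : -27 243 -3 3 -3
-      : -27 243 -3 6
drop   : -27 243 -3
+      : -27 240
-      : -267
-2     : -267 -2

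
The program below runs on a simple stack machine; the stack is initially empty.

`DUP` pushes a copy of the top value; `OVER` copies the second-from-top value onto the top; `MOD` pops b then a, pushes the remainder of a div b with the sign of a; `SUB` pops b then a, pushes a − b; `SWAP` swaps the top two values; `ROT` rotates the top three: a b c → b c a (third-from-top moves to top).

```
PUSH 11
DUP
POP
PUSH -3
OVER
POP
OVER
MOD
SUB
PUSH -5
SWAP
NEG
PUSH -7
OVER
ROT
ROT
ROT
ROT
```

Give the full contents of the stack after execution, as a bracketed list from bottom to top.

[-5, -7, -14, -14]

PUSH 11 : 11
DUP     : 11 11
POP     : 11
PUSH -3 : 11 -3
OVER    : 11 -3 11
POP     : 11 -3
OVER    : 11 -3 11
MOD     : 11 -3
SUB     : 14
PUSH -5 : 14 -5
SWAP    : -5 14
NEG     : -5 -14
PUSH -7 : -5 -14 -7
OVER    : -5 -14 -7 -14
ROT     : -5 -7 -14 -14
ROT     : -5 -14 -14 -7
ROT     : -5 -14 -7 -14
ROT     : -5 -7 -14 -14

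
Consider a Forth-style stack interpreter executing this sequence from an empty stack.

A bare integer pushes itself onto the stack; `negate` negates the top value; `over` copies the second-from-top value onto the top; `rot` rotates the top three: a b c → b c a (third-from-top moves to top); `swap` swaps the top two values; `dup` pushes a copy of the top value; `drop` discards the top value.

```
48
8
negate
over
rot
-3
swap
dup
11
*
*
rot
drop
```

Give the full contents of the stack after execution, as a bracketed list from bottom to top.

[-8, -3, 25344]

48     → [48]
8      → [48, 8]
negate → [48, -8]
over   → [48, -8, 48]
rot    → [-8, 48, 48]
-3     → [-8, 48, 48, -3]
swap   → [-8, 48, -3, 48]
dup    → [-8, 48, -3, 48, 48]
11     → [-8, 48, -3, 48, 48, 11]
*      → [-8, 48, -3, 48, 528]
*      → [-8, 48, -3, 25344]
rot    → [-8, -3, 25344, 48]
drop   → [-8, -3, 25344]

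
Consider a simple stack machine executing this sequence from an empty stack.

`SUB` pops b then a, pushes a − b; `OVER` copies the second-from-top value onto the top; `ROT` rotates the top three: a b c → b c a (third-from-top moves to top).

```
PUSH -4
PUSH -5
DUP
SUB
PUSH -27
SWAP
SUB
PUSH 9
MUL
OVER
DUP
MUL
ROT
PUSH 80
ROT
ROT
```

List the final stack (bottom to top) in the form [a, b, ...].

[-243, 80, 16, -4]

PUSH -4   -4
PUSH -5   -4 -5
DUP       -4 -5 -5
SUB       -4 0
PUSH -27  -4 0 -27
SWAP      -4 -27 0
SUB       -4 -27
PUSH 9    -4 -27 9
MUL       -4 -243
OVER      -4 -243 -4
DUP       -4 -243 -4 -4
MUL       -4 -243 16
ROT       -243 16 -4
PUSH 80   -243 16 -4 80
ROT       -243 -4 80 16
ROT       -243 80 16 -4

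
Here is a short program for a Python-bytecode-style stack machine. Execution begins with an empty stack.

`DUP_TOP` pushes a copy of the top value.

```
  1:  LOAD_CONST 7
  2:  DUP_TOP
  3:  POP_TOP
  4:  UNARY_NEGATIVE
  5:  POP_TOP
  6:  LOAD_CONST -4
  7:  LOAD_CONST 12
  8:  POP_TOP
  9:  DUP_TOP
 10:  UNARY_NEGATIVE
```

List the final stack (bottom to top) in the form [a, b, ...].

LOAD_CONST 7   : 7
DUP_TOP        : 7 7
POP_TOP        : 7
UNARY_NEGATIVE : -7
POP_TOP        : (empty)
LOAD_CONST -4  : -4
LOAD_CONST 12  : -4 12
POP_TOP        : -4
DUP_TOP        : -4 -4
UNARY_NEGATIVE : -4 4

[-4, 4]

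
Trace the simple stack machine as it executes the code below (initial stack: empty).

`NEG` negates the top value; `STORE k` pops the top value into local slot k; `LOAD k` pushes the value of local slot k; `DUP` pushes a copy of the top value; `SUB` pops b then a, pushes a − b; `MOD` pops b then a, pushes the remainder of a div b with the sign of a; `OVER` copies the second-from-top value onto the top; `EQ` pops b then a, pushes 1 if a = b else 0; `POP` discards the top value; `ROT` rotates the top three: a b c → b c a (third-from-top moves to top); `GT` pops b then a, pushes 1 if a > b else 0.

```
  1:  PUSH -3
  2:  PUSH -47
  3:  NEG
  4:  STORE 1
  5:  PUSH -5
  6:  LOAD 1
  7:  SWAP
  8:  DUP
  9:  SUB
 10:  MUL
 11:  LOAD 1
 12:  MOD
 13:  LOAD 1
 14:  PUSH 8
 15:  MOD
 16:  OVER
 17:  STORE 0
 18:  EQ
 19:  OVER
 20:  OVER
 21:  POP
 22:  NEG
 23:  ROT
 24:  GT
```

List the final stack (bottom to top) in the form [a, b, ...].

PUSH -3  : [-3]
PUSH -47 : [-3, -47]
NEG      : [-3, 47]
STORE 1  : [-3]
PUSH -5  : [-3, -5]
LOAD 1   : [-3, -5, 47]
SWAP     : [-3, 47, -5]
DUP      : [-3, 47, -5, -5]
SUB      : [-3, 47, 0]
MUL      : [-3, 0]
LOAD 1   : [-3, 0, 47]
MOD      : [-3, 0]
LOAD 1   : [-3, 0, 47]
PUSH 8   : [-3, 0, 47, 8]
MOD      : [-3, 0, 7]
OVER     : [-3, 0, 7, 0]
STORE 0  : [-3, 0, 7]
EQ       : [-3, 0]
OVER     : [-3, 0, -3]
OVER     : [-3, 0, -3, 0]
POP      : [-3, 0, -3]
NEG      : [-3, 0, 3]
ROT      : [0, 3, -3]
GT       : [0, 1]

[0, 1]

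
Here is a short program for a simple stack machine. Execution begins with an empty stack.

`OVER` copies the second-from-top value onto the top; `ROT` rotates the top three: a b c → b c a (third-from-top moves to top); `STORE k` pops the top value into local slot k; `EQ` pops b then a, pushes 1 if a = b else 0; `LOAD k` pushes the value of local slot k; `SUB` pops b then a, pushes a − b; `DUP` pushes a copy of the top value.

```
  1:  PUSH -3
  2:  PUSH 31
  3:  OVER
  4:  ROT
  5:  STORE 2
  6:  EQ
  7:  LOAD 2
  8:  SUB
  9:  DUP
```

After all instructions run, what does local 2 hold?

-3

PUSH -3 : -3
PUSH 31 : -3 31
OVER    : -3 31 -3
ROT     : 31 -3 -3
STORE 2 : 31 -3
EQ      : 0
LOAD 2  : 0 -3
SUB     : 3
DUP     : 3 3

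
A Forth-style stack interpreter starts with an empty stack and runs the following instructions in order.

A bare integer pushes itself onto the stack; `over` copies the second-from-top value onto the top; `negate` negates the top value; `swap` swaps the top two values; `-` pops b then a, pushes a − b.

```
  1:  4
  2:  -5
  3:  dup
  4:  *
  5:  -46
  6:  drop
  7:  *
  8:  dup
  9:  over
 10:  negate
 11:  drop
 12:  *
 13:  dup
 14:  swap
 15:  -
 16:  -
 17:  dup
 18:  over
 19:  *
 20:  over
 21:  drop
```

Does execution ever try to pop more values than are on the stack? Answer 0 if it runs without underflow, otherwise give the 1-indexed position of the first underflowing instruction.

4      → 4
-5     → 4 -5
dup    → 4 -5 -5
*      → 4 25
-46    → 4 25 -46
drop   → 4 25
*      → 100
dup    → 100 100
over   → 100 100 100
negate → 100 100 -100
drop   → 100 100
*      → 10000
dup    → 10000 10000
swap   → 10000 10000
-      → 0
-  — needs 2 operands, stack has 1 → underflow

16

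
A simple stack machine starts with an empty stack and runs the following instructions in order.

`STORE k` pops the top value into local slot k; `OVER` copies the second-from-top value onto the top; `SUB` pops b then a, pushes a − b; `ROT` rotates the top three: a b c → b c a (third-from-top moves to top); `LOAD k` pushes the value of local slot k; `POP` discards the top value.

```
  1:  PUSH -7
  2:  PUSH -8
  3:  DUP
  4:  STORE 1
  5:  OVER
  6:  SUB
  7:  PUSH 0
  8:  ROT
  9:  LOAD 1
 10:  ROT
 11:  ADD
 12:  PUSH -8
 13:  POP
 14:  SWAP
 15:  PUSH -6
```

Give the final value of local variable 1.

PUSH -7 → -7
PUSH -8 → -7 -8
DUP     → -7 -8 -8
STORE 1 → -7 -8
OVER    → -7 -8 -7
SUB     → -7 -1
PUSH 0  → -7 -1 0
ROT     → -1 0 -7
LOAD 1  → -1 0 -7 -8
ROT     → -1 -7 -8 0
ADD     → -1 -7 -8
PUSH -8 → -1 -7 -8 -8
POP     → -1 -7 -8
SWAP    → -1 -8 -7
PUSH -6 → -1 -8 -7 -6

-8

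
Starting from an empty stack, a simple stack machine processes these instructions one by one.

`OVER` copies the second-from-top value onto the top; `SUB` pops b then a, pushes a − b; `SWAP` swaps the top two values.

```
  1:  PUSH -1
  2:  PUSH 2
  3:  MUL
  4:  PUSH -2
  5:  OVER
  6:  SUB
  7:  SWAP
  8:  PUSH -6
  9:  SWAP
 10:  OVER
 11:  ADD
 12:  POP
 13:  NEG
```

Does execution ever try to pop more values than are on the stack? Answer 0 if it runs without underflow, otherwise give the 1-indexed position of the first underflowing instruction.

PUSH -1 -> [-1]
PUSH 2  -> [-1, 2]
MUL     -> [-2]
PUSH -2 -> [-2, -2]
OVER    -> [-2, -2, -2]
SUB     -> [-2, 0]
SWAP    -> [0, -2]
PUSH -6 -> [0, -2, -6]
SWAP    -> [0, -6, -2]
OVER    -> [0, -6, -2, -6]
ADD     -> [0, -6, -8]
POP     -> [0, -6]
NEG     -> [0, 6]

0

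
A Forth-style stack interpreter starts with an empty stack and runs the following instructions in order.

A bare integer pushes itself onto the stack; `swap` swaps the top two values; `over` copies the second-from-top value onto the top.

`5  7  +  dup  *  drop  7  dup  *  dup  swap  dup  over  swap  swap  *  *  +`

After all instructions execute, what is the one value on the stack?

117698

5    -> [5]
7    -> [5, 7]
+    -> [12]
dup  -> [12, 12]
*    -> [144]
drop -> []
7    -> [7]
dup  -> [7, 7]
*    -> [49]
dup  -> [49, 49]
swap -> [49, 49]
dup  -> [49, 49, 49]
over -> [49, 49, 49, 49]
swap -> [49, 49, 49, 49]
swap -> [49, 49, 49, 49]
*    -> [49, 49, 2401]
*    -> [49, 117649]
+    -> [117698]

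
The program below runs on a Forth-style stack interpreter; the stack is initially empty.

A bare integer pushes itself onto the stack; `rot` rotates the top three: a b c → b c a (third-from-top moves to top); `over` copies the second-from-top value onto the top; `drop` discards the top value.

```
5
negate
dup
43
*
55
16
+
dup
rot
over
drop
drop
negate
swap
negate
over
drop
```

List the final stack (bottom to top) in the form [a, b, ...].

5       5
negate  -5
dup     -5 -5
43      -5 -5 43
*       -5 -215
55      -5 -215 55
16      -5 -215 55 16
+       -5 -215 71
dup     -5 -215 71 71
rot     -5 71 71 -215
over    -5 71 71 -215 71
drop    -5 71 71 -215
drop    -5 71 71
negate  -5 71 -71
swap    -5 -71 71
negate  -5 -71 -71
over    -5 -71 -71 -71
drop    -5 -71 -71

[-5, -71, -71]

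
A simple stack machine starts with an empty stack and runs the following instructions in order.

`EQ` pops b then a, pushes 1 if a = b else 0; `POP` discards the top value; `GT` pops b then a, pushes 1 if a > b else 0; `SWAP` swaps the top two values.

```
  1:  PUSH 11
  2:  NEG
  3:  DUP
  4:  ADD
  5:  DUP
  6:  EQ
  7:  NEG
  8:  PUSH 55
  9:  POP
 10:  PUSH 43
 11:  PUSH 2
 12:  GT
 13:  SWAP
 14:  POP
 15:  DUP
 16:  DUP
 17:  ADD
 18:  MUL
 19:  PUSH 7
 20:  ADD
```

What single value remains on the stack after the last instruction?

PUSH 11 : 11
NEG     : -11
DUP     : -11 -11
ADD     : -22
DUP     : -22 -22
EQ      : 1
NEG     : -1
PUSH 55 : -1 55
POP     : -1
PUSH 43 : -1 43
PUSH 2  : -1 43 2
GT      : -1 1
SWAP    : 1 -1
POP     : 1
DUP     : 1 1
DUP     : 1 1 1
ADD     : 1 2
MUL     : 2
PUSH 7  : 2 7
ADD     : 9

9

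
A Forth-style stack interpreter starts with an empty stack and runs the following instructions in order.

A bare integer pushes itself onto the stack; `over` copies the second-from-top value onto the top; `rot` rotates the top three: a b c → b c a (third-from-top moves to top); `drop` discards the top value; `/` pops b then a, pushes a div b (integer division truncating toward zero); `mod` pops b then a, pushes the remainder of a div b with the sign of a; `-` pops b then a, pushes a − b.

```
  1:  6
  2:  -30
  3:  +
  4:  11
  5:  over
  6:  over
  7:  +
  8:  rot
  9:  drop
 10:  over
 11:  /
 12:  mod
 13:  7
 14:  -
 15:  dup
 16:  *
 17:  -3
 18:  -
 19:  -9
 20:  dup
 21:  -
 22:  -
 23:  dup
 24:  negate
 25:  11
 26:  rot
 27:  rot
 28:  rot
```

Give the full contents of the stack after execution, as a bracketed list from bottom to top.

6      : 6
-30    : 6 -30
+      : -24
11     : -24 11
over   : -24 11 -24
over   : -24 11 -24 11
+      : -24 11 -13
rot    : 11 -13 -24
drop   : 11 -13
over   : 11 -13 11
/      : 11 -1
mod    : 0
7      : 0 7
-      : -7
dup    : -7 -7
*      : 49
-3     : 49 -3
-      : 52
-9     : 52 -9
dup    : 52 -9 -9
-      : 52 0
-      : 52
dup    : 52 52
negate : 52 -52
11     : 52 -52 11
rot    : -52 11 52
rot    : 11 52 -52
rot    : 52 -52 11

[52, -52, 11]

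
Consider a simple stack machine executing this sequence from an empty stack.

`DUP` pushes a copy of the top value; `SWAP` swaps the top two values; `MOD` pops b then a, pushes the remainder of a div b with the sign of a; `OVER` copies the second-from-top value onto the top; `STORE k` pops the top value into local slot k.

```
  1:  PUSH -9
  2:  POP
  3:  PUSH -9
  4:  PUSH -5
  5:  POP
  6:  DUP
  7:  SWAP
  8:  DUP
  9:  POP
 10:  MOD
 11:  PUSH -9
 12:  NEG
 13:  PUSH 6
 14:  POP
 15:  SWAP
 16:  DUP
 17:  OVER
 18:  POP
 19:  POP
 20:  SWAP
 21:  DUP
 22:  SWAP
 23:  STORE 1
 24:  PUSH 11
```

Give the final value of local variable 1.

PUSH -9 -> [-9]
POP     -> []
PUSH -9 -> [-9]
PUSH -5 -> [-9, -5]
POP     -> [-9]
DUP     -> [-9, -9]
SWAP    -> [-9, -9]
DUP     -> [-9, -9, -9]
POP     -> [-9, -9]
MOD     -> [0]
PUSH -9 -> [0, -9]
NEG     -> [0, 9]
PUSH 6  -> [0, 9, 6]
POP     -> [0, 9]
SWAP    -> [9, 0]
DUP     -> [9, 0, 0]
OVER    -> [9, 0, 0, 0]
POP     -> [9, 0, 0]
POP     -> [9, 0]
SWAP    -> [0, 9]
DUP     -> [0, 9, 9]
SWAP    -> [0, 9, 9]
STORE 1 -> [0, 9]
PUSH 11 -> [0, 9, 11]

9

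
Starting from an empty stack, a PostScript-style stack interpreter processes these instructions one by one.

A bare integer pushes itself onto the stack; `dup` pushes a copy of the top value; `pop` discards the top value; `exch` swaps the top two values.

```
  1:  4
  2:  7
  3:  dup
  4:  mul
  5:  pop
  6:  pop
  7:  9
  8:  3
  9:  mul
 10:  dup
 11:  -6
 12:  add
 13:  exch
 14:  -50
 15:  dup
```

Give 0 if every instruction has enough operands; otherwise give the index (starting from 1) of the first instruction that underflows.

0

4    : [4]
7    : [4, 7]
dup  : [4, 7, 7]
mul  : [4, 49]
pop  : [4]
pop  : []
9    : [9]
3    : [9, 3]
mul  : [27]
dup  : [27, 27]
-6   : [27, 27, -6]
add  : [27, 21]
exch : [21, 27]
-50  : [21, 27, -50]
dup  : [21, 27, -50, -50]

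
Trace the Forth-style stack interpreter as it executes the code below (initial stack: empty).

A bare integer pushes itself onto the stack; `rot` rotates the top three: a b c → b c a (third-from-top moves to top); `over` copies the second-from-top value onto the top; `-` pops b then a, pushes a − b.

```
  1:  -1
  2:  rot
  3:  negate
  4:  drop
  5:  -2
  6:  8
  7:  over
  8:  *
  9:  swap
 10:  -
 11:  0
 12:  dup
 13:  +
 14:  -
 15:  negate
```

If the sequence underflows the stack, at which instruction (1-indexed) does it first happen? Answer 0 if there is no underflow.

2

-1 -> -1
rot  — needs 3 operands, stack has 1 → underflow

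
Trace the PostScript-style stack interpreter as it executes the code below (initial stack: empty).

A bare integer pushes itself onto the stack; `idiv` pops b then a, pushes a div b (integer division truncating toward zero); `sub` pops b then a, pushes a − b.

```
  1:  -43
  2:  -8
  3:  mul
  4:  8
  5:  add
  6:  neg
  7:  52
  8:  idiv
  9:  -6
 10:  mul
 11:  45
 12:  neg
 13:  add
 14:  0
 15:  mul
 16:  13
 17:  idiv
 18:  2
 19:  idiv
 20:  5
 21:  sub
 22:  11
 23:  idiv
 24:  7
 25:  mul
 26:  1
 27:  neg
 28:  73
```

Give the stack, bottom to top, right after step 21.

-43  → -43
-8   → -43 -8
mul  → 344
8    → 344 8
add  → 352
neg  → -352
52   → -352 52
idiv → -6
-6   → -6 -6
mul  → 36
45   → 36 45
neg  → 36 -45
add  → -9
0    → -9 0
mul  → 0
13   → 0 13
idiv → 0
2    → 0 2
idiv → 0
5    → 0 5
sub  → -5

[-5]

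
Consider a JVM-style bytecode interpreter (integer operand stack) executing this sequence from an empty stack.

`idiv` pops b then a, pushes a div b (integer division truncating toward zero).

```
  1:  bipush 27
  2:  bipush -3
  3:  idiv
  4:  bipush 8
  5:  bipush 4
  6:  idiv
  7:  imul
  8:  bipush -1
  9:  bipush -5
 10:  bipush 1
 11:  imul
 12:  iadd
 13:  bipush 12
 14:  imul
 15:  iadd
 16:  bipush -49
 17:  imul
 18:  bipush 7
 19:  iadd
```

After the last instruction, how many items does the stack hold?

1

bipush 27  : [27]
bipush -3  : [27, -3]
idiv       : [-9]
bipush 8   : [-9, 8]
bipush 4   : [-9, 8, 4]
idiv       : [-9, 2]
imul       : [-18]
bipush -1  : [-18, -1]
bipush -5  : [-18, -1, -5]
bipush 1   : [-18, -1, -5, 1]
imul       : [-18, -1, -5]
iadd       : [-18, -6]
bipush 12  : [-18, -6, 12]
imul       : [-18, -72]
iadd       : [-90]
bipush -49 : [-90, -49]
imul       : [4410]
bipush 7   : [4410, 7]
iadd       : [4417]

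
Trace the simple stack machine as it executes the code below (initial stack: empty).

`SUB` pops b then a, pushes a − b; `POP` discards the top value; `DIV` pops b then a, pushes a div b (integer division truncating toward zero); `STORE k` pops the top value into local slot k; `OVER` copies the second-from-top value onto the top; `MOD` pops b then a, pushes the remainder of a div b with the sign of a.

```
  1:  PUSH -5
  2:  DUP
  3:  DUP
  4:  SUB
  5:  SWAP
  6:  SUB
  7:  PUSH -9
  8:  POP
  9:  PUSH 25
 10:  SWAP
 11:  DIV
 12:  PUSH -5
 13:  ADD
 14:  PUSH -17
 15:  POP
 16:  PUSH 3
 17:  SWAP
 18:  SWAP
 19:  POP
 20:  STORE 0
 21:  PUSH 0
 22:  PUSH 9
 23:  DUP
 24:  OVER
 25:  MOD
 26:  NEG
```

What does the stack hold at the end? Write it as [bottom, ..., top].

[0, 9, 0]

PUSH -5  : -5
DUP      : -5 -5
DUP      : -5 -5 -5
SUB      : -5 0
SWAP     : 0 -5
SUB      : 5
PUSH -9  : 5 -9
POP      : 5
PUSH 25  : 5 25
SWAP     : 25 5
DIV      : 5
PUSH -5  : 5 -5
ADD      : 0
PUSH -17 : 0 -17
POP      : 0
PUSH 3   : 0 3
SWAP     : 3 0
SWAP     : 0 3
POP      : 0
STORE 0  : (empty)
PUSH 0   : 0
PUSH 9   : 0 9
DUP      : 0 9 9
OVER     : 0 9 9 9
MOD      : 0 9 0
NEG      : 0 9 0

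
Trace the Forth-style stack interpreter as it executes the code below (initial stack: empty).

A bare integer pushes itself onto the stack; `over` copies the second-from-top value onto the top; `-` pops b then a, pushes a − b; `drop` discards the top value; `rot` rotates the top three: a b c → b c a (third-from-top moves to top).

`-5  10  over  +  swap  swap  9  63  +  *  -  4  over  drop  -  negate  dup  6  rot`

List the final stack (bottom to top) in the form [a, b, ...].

-5     → -5
10     → -5 10
over   → -5 10 -5
+      → -5 5
swap   → 5 -5
swap   → -5 5
9      → -5 5 9
63     → -5 5 9 63
+      → -5 5 72
*      → -5 360
-      → -365
4      → -365 4
over   → -365 4 -365
drop   → -365 4
-      → -369
negate → 369
dup    → 369 369
6      → 369 369 6
rot    → 369 6 369

[369, 6, 369]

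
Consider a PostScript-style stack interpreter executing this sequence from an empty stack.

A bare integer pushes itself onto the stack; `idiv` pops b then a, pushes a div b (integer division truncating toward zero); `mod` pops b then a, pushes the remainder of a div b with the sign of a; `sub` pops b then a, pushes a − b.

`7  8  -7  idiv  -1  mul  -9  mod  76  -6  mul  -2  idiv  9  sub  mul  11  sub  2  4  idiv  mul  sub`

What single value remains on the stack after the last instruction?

7

7    → [7]
8    → [7, 8]
-7   → [7, 8, -7]
idiv → [7, -1]
-1   → [7, -1, -1]
mul  → [7, 1]
-9   → [7, 1, -9]
mod  → [7, 1]
76   → [7, 1, 76]
-6   → [7, 1, 76, -6]
mul  → [7, 1, -456]
-2   → [7, 1, -456, -2]
idiv → [7, 1, 228]
9    → [7, 1, 228, 9]
sub  → [7, 1, 219]
mul  → [7, 219]
11   → [7, 219, 11]
sub  → [7, 208]
2    → [7, 208, 2]
4    → [7, 208, 2, 4]
idiv → [7, 208, 0]
mul  → [7, 0]
sub  → [7]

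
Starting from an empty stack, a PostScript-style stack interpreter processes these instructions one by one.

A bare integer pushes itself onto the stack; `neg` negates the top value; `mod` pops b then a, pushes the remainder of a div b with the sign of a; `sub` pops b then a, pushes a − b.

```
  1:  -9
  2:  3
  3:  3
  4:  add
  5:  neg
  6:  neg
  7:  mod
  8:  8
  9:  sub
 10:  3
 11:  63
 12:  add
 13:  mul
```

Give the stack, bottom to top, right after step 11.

-9   [-9]
3    [-9, 3]
3    [-9, 3, 3]
add  [-9, 6]
neg  [-9, -6]
neg  [-9, 6]
mod  [-3]
8    [-3, 8]
sub  [-11]
3    [-11, 3]
63   [-11, 3, 63]

[-11, 3, 63]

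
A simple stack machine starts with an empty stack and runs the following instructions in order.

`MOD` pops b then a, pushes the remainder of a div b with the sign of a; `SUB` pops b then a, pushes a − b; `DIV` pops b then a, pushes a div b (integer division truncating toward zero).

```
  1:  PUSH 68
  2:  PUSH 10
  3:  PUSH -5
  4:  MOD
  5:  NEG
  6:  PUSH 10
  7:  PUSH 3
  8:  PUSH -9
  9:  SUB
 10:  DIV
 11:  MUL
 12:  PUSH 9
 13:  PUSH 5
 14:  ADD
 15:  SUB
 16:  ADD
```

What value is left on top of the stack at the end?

PUSH 68  68
PUSH 10  68 10
PUSH -5  68 10 -5
MOD      68 0
NEG      68 0
PUSH 10  68 0 10
PUSH 3   68 0 10 3
PUSH -9  68 0 10 3 -9
SUB      68 0 10 12
DIV      68 0 0
MUL      68 0
PUSH 9   68 0 9
PUSH 5   68 0 9 5
ADD      68 0 14
SUB      68 -14
ADD      54

54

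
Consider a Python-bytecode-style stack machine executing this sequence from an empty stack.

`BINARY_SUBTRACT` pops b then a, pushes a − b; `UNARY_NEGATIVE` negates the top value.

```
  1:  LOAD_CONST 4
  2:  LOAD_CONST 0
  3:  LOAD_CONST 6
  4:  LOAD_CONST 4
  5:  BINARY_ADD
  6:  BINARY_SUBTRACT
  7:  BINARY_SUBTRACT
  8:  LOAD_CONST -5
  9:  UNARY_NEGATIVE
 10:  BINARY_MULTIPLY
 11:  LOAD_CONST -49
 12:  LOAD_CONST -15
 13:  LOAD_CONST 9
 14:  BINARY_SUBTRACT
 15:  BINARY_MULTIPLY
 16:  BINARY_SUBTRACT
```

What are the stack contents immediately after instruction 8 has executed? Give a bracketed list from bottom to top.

LOAD_CONST 4     [4]
LOAD_CONST 0     [4, 0]
LOAD_CONST 6     [4, 0, 6]
LOAD_CONST 4     [4, 0, 6, 4]
BINARY_ADD       [4, 0, 10]
BINARY_SUBTRACT  [4, -10]
BINARY_SUBTRACT  [14]
LOAD_CONST -5    [14, -5]

[14, -5]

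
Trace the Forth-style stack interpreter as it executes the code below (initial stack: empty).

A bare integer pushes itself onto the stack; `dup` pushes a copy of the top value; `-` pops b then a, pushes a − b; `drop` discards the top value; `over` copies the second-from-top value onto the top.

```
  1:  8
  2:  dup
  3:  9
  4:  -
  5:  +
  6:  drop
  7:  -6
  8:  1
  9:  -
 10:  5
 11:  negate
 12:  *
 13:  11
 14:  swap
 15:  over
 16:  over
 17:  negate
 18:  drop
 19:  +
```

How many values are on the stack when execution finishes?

2

8      : 8
dup    : 8 8
9      : 8 8 9
-      : 8 -1
+      : 7
drop   : (empty)
-6     : -6
1      : -6 1
-      : -7
5      : -7 5
negate : -7 -5
*      : 35
11     : 35 11
swap   : 11 35
over   : 11 35 11
over   : 11 35 11 35
negate : 11 35 11 -35
drop   : 11 35 11
+      : 11 46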